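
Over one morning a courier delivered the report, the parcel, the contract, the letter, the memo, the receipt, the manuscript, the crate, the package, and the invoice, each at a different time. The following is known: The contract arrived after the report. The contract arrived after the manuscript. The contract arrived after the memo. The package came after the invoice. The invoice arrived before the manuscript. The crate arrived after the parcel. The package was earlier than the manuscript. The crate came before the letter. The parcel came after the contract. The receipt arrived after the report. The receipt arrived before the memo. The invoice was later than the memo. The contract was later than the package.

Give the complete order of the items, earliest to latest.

The constraints fix every adjacent pair, so only one ordering works:
the report → the receipt → the memo → the invoice → the package → the manuscript → the contract → the parcel → the crate → the letter.

the report, the receipt, the memo, the invoice, the package, the manuscript, the contract, the parcel, the crate, the letter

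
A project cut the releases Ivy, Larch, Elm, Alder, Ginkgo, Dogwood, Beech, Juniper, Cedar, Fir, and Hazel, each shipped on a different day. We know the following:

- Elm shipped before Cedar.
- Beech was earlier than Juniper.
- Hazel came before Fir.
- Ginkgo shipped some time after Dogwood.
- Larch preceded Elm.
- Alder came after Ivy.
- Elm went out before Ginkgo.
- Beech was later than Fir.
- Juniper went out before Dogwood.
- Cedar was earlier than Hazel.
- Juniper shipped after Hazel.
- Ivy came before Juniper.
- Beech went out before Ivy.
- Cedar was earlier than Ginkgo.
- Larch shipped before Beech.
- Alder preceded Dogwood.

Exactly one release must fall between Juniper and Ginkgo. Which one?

Dogwood

Tracing the constraints gives Juniper → Dogwood → Ginkgo, so Dogwood sits after Juniper and before Ginkgo.
No other release is forced both after Juniper and before Ginkgo.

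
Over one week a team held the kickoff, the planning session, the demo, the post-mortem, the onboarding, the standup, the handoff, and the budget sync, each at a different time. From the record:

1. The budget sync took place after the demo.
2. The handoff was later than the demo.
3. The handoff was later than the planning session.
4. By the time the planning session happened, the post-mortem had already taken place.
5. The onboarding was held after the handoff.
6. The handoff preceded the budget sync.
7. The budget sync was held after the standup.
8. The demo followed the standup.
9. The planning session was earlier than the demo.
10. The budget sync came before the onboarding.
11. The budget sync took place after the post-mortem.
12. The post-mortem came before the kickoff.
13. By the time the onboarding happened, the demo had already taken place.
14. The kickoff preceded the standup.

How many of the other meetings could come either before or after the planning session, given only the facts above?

Forced before the planning session: the post-mortem; forced after the planning session: the budget sync, the demo, the handoff, and the onboarding.
That leaves the kickoff and the standup with no forced order relative to the planning session — 2.

2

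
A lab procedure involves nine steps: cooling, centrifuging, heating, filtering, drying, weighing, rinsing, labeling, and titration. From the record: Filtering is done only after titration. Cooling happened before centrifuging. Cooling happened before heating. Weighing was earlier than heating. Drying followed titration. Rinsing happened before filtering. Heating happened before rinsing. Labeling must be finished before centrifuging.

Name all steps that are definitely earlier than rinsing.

Directly stated before rinsing: heating.
Cooling reaches rinsing via cooling → heating → rinsing.
Weighing reaches rinsing via weighing → heating → rinsing.

cooling, heating, weighing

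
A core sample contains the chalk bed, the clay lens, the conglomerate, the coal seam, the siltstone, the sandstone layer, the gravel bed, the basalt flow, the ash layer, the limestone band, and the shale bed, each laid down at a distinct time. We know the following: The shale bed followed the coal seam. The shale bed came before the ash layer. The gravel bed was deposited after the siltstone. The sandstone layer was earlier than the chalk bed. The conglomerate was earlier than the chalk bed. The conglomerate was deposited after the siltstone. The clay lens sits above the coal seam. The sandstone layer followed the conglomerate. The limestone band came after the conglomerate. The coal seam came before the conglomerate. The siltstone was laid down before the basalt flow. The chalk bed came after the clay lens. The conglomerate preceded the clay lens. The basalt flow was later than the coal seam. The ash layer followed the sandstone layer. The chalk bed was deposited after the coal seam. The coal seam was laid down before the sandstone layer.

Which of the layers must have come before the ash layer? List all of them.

Directly stated before the ash layer: the sandstone layer and the shale bed.
The coal seam reaches the ash layer via the coal seam → the shale bed → the ash layer.
The conglomerate reaches the ash layer via the conglomerate → the sandstone layer → the ash layer.
The siltstone reaches the ash layer via the siltstone → the conglomerate → the sandstone layer → the ash layer.

the coal seam, the conglomerate, the sandstone layer, the shale bed, the siltstone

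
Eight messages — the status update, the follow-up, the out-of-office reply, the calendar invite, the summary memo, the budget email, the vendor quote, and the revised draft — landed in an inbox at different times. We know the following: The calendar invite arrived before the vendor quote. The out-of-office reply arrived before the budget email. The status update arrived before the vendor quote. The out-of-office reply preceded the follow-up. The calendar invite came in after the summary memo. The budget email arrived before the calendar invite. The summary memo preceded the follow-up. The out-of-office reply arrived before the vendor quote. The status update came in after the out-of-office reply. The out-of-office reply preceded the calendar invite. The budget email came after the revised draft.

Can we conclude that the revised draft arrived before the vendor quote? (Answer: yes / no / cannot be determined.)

Chain the constraints: the revised draft → the budget email → the calendar invite → the vendor quote. Each link is directly stated, so the revised draft comes before the vendor quote.

yes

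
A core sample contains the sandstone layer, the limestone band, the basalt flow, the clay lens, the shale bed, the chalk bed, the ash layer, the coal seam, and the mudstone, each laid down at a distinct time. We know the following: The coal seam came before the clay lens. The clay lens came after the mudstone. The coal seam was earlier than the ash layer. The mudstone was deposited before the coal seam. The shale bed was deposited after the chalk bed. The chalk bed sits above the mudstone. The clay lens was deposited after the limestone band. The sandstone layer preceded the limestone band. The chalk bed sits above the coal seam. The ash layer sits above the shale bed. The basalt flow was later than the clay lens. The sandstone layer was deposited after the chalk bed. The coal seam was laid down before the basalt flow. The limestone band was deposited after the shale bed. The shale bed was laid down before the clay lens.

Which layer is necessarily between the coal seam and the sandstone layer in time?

the chalk bed

Tracing the constraints gives the coal seam → the chalk bed → the sandstone layer, so the chalk bed sits after the coal seam and before the sandstone layer.
No other layer is forced both after the coal seam and before the sandstone layer.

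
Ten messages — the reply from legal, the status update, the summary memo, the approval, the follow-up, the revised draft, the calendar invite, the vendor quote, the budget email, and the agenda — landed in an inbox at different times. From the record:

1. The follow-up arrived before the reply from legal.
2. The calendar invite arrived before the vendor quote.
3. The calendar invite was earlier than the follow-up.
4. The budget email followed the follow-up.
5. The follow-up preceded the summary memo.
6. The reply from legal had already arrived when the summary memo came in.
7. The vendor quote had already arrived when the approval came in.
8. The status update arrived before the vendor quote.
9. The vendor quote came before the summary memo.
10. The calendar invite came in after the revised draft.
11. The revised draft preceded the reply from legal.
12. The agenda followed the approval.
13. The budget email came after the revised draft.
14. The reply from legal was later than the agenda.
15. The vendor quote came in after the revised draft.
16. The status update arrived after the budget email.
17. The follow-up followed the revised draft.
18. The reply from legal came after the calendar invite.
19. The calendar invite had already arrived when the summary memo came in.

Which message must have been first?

the revised draft

The revised draft has a chain of constraints placing it before every other message, so the revised draft must be first.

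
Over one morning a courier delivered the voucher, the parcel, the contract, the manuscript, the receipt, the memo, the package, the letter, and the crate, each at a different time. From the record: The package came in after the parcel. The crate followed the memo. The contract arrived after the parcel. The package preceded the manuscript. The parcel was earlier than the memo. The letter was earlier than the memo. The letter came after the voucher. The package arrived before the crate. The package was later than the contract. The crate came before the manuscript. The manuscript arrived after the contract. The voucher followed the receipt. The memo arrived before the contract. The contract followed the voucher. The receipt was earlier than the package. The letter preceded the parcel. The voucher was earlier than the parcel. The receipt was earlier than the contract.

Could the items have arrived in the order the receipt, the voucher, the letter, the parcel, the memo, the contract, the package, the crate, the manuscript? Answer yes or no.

Check each stated constraint against the proposed order — e.g. the receipt is ahead of the contract; the receipt is ahead of the package. Every pair is in the required order; nothing is violated.

yes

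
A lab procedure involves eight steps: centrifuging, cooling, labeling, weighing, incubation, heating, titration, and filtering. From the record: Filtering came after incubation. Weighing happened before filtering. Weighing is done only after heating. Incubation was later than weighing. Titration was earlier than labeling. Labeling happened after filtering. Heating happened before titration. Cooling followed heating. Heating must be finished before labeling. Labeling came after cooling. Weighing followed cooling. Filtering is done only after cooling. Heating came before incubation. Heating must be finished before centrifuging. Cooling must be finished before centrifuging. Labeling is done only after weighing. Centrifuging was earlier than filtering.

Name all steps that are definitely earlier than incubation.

Directly stated before incubation: heating and weighing.
Cooling reaches incubation via cooling → weighing → incubation.
No chain forces titration (or any of the others) ahead of incubation.

cooling, heating, weighing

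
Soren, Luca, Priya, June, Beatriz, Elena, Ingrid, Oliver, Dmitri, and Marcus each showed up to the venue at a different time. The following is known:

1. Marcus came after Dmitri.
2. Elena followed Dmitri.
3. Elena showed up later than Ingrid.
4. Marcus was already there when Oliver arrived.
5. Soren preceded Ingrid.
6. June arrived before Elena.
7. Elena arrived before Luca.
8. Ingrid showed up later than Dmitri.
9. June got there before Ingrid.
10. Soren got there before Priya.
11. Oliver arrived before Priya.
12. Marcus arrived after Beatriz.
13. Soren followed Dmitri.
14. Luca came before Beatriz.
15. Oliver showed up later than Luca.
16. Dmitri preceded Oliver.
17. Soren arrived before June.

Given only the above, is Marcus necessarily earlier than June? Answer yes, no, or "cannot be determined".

no

Tracing the constraints gives June → Elena → Luca → Beatriz → Marcus, so June must come before Marcus.
That means Marcus cannot be before June.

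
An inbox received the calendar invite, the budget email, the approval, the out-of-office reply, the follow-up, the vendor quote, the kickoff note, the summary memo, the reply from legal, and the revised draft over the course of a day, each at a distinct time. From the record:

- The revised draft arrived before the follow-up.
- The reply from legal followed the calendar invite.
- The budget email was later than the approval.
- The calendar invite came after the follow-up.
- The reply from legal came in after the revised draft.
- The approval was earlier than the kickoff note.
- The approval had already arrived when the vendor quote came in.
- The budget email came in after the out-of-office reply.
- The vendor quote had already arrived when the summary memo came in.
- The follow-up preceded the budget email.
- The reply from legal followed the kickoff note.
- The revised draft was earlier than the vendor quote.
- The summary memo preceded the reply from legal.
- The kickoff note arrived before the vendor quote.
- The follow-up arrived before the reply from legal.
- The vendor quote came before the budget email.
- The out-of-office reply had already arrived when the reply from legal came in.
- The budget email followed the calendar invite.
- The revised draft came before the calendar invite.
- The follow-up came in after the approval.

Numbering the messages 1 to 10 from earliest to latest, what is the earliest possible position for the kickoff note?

2

The approval must come before the kickoff note — 1 forced predecessor.
Nothing else is forced ahead of the kickoff note, so its earliest slot is position 1 + 1 = 2.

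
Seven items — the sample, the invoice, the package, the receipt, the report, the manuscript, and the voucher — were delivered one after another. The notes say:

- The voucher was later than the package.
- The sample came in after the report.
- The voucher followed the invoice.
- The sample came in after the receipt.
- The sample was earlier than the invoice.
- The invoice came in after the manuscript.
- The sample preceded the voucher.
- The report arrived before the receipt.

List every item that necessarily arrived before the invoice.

the manuscript, the receipt, the report, the sample

Directly stated before the invoice: the manuscript and the sample.
The receipt reaches the invoice via the receipt → the sample → the invoice.
The report reaches the invoice via the report → the sample → the invoice.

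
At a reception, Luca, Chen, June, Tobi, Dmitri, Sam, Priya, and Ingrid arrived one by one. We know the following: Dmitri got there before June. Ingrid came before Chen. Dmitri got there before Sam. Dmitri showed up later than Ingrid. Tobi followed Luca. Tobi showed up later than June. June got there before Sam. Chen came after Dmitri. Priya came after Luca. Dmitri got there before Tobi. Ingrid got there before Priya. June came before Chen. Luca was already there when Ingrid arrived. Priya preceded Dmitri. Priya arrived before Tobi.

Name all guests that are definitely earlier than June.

Directly stated before June: Dmitri.
Ingrid reaches June via Ingrid → Dmitri → June.
Luca reaches June via Luca → Priya → Dmitri → June.
Priya reaches June via Priya → Dmitri → June.
No chain forces Sam (or any of the others) ahead of June.

Dmitri, Ingrid, Luca, Priya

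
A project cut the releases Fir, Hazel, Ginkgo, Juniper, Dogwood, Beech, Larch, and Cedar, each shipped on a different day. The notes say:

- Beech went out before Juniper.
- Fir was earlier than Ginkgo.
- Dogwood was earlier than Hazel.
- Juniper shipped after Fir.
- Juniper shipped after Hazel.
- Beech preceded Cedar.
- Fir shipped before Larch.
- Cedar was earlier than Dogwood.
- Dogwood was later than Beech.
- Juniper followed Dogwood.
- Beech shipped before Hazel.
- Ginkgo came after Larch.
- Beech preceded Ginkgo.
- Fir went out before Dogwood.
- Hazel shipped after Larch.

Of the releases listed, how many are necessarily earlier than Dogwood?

Directly stated before Dogwood: Beech, Cedar, and Fir.
No chain forces Larch (or any of the others) ahead of Dogwood.
That's Beech, Cedar, and Fir — 3 in all.

3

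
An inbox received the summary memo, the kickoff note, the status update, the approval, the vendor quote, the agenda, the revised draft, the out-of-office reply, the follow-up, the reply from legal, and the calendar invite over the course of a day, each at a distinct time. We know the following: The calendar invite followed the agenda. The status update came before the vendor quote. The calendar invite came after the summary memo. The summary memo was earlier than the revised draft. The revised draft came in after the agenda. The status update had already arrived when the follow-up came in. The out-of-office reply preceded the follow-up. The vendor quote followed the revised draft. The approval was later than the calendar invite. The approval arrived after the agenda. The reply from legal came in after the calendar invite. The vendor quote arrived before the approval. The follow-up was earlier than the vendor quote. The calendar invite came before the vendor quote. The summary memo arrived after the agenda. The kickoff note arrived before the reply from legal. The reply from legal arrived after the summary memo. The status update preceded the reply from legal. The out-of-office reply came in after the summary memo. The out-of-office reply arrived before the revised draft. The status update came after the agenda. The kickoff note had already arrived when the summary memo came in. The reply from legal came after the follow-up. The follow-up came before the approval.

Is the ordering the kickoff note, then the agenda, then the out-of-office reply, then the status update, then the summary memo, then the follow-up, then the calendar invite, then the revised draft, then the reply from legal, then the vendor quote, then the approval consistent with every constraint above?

no

The constraints require the summary memo before the out-of-office reply, but in the proposed sequence the out-of-office reply appears ahead of the summary memo. That one violation is enough.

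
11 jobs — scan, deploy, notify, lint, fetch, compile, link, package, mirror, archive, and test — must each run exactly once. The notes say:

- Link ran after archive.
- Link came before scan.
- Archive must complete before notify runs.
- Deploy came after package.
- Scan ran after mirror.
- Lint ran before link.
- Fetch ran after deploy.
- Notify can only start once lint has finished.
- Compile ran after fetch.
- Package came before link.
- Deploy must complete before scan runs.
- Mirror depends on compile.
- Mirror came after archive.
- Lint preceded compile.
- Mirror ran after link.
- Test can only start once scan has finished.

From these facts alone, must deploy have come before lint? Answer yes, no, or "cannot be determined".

No chain of stated constraints runs from deploy to lint, and none runs from lint to deploy either.
So the relative order of deploy and lint is not fixed by the given facts.

cannot be determined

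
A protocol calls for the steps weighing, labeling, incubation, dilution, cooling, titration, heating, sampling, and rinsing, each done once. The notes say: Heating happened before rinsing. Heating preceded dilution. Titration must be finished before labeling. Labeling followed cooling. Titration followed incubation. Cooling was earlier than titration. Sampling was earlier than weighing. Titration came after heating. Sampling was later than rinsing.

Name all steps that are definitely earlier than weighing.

Directly stated before weighing: sampling.
Heating reaches weighing via heating → rinsing → sampling → weighing.
Rinsing reaches weighing via rinsing → sampling → weighing.
No chain forces titration (or any of the others) ahead of weighing.

heating, rinsing, sampling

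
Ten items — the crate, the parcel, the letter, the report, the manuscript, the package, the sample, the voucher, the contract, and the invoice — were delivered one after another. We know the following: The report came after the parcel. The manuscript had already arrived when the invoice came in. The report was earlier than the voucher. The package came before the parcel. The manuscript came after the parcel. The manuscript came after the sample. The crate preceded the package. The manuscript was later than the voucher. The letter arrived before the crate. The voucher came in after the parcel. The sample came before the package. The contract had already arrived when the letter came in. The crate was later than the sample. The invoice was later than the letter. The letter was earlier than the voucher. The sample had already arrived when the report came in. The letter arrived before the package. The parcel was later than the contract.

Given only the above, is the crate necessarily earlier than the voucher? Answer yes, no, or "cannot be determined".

yes

Chain the constraints: the crate → the package → the parcel → the voucher. Each link is directly stated, so the crate comes before the voucher.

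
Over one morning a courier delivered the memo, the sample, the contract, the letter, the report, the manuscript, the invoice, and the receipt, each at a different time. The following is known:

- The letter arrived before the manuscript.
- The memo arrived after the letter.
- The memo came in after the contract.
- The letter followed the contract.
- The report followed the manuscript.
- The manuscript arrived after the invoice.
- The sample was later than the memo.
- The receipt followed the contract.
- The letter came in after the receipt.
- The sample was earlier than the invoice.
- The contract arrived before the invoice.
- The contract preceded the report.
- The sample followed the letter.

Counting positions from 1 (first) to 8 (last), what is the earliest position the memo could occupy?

The contract, the letter, and the receipt must all come before the memo — 3 forced predecessors.
Nothing else is forced ahead of the memo, so its earliest slot is position 3 + 1 = 4.

4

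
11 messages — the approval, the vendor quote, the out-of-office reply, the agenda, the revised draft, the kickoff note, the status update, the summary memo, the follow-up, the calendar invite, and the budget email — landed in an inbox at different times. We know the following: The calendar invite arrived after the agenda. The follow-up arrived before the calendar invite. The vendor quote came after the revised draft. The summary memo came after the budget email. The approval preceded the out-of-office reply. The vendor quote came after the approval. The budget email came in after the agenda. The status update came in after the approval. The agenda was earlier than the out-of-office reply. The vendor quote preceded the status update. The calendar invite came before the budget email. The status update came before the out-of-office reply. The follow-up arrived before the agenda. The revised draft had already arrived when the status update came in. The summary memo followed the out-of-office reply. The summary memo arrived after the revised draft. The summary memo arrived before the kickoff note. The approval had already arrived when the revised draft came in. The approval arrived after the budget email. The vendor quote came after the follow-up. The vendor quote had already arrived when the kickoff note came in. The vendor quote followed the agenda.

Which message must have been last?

the kickoff note

Every other message has a chain of constraints placing it before the kickoff note, so the kickoff note is last.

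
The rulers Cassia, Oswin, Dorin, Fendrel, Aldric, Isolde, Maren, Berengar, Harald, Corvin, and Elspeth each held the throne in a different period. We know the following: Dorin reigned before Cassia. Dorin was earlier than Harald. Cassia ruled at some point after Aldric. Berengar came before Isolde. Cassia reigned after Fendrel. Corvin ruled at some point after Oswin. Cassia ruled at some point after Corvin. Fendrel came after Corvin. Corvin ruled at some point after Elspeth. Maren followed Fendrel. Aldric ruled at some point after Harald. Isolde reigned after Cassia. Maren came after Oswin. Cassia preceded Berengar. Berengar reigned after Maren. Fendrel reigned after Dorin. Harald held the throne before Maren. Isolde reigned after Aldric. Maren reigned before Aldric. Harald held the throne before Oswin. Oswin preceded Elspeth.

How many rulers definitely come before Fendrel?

5

Directly stated before Fendrel: Corvin and Dorin.
Elspeth reaches Fendrel via Elspeth → Corvin → Fendrel.
Harald reaches Fendrel via Harald → Oswin → Corvin → Fendrel.
Oswin reaches Fendrel via Oswin → Corvin → Fendrel.
That's Corvin, Dorin, Elspeth, Harald, and Oswin — 5 in all.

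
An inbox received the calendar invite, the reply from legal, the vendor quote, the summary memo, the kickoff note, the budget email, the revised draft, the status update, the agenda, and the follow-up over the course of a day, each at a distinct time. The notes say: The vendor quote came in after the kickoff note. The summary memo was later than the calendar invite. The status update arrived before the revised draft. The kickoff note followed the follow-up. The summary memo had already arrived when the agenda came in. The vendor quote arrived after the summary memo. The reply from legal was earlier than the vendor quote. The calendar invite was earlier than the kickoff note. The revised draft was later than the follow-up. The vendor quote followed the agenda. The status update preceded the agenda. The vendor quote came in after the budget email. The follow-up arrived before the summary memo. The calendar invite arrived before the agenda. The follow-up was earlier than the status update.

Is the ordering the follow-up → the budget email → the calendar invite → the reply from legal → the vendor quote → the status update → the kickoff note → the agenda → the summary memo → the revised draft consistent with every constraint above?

no

The constraints require the summary memo before the vendor quote, but in the proposed sequence the vendor quote appears ahead of the summary memo. That one violation is enough.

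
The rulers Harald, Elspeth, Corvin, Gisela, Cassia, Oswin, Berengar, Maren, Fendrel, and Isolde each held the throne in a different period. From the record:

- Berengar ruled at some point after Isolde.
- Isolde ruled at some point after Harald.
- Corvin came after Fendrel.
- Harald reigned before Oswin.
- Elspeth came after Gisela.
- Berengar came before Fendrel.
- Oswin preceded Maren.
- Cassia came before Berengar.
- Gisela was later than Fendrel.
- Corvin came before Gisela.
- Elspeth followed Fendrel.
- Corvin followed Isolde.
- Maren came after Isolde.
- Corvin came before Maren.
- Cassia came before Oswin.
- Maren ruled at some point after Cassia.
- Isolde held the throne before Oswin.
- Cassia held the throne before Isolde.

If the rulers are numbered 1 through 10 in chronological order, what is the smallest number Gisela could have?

Berengar, Cassia, Corvin, Fendrel, Harald, and Isolde must all come before Gisela — 6 forced predecessors.
Nothing else is forced ahead of Gisela, so their earliest slot is position 6 + 1 = 7.

7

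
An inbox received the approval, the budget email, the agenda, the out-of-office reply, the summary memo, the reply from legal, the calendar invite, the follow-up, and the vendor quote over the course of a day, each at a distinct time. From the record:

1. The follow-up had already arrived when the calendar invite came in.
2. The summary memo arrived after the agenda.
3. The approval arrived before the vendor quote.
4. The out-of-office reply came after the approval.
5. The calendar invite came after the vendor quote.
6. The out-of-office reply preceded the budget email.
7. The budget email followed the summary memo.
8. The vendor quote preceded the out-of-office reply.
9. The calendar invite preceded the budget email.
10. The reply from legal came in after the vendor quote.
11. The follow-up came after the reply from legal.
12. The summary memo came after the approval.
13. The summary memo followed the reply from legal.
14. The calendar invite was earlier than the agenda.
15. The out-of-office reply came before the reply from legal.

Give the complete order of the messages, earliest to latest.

the approval, the vendor quote, the out-of-office reply, the reply from legal, the follow-up, the calendar invite, the agenda, the summary memo, the budget email

The constraints fix every adjacent pair, so only one ordering works:
the approval → the vendor quote → the out-of-office reply → the reply from legal → the follow-up → the calendar invite → the agenda → the summary memo → the budget email.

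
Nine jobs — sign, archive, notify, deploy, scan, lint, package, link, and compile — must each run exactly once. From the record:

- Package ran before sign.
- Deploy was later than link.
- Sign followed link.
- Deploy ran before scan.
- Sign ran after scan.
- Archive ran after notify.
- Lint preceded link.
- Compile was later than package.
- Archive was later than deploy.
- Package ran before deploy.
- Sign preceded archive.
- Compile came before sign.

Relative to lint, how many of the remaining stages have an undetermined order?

Forced after lint: archive, deploy, link, scan, and sign.
That leaves compile, notify, and package with no forced order relative to lint — 3.

3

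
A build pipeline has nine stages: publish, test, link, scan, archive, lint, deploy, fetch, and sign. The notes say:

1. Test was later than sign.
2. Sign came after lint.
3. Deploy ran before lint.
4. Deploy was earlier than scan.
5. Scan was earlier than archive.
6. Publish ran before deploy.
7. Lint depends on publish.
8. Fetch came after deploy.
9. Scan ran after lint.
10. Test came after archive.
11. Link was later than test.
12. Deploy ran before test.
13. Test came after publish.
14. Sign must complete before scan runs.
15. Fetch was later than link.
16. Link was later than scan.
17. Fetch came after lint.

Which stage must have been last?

fetch

Every other stage has a chain of constraints placing it before fetch, so fetch is last.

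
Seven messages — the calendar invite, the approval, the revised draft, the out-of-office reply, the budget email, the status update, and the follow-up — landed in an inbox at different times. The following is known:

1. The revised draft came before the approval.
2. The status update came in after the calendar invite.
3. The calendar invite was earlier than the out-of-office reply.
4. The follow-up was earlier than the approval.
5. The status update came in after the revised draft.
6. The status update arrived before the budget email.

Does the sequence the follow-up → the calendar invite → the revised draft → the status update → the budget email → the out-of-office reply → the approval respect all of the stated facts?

yes

Check each stated constraint against the proposed order — e.g. the revised draft is ahead of the approval; the follow-up is ahead of the approval. Every pair is in the required order; nothing is violated.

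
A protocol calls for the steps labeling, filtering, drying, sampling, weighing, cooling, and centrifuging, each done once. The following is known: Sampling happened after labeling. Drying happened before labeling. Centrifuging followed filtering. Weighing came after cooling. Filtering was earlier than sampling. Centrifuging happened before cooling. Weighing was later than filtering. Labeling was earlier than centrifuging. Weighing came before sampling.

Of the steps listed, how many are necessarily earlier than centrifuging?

3

Directly stated before centrifuging: filtering and labeling.
Drying reaches centrifuging via drying → labeling → centrifuging.
No chain forces sampling (or any of the others) ahead of centrifuging.
That's drying, filtering, and labeling — 3 in all.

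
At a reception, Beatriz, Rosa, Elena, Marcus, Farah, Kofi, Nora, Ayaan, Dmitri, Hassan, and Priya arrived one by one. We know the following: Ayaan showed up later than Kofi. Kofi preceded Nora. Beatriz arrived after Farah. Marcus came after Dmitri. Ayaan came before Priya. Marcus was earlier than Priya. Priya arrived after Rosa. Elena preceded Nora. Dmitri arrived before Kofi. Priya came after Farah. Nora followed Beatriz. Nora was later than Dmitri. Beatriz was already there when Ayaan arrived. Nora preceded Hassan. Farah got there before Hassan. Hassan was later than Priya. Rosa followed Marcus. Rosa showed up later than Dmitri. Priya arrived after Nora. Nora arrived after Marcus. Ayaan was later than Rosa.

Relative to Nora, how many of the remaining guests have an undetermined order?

2

Forced before Nora: Beatriz, Dmitri, Elena, Farah, Kofi, and Marcus; forced after Nora: Hassan and Priya.
That leaves Ayaan and Rosa with no forced order relative to Nora — 2.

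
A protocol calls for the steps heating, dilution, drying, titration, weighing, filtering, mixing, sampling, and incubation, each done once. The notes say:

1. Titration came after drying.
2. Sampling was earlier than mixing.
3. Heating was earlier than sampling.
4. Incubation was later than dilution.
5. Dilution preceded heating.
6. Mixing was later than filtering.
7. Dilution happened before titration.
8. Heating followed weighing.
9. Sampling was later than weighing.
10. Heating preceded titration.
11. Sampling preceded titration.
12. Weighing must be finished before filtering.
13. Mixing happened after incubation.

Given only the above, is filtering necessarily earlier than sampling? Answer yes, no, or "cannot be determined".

cannot be determined

No chain of stated constraints runs from filtering to sampling, and none runs from sampling to filtering either.
So the relative order of filtering and sampling is not fixed by the given facts.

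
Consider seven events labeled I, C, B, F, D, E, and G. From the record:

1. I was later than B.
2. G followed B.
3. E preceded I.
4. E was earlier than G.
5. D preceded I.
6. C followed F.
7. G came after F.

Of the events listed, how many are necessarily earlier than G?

Directly stated before G: B, E, and F.
No chain forces I (or any of the others) ahead of G.
That's B, E, and F — 3 in all.

3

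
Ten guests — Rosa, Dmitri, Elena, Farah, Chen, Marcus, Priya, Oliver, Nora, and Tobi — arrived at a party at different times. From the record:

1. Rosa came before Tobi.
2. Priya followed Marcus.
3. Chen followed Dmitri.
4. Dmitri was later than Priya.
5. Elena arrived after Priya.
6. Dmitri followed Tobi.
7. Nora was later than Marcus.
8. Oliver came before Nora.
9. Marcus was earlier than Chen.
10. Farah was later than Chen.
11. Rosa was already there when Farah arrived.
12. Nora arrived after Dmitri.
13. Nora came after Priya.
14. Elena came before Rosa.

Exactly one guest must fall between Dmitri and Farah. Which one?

Tracing the constraints gives Dmitri → Chen → Farah, so Chen sits after Dmitri and before Farah.
No other guest is forced both after Dmitri and before Farah.

Chen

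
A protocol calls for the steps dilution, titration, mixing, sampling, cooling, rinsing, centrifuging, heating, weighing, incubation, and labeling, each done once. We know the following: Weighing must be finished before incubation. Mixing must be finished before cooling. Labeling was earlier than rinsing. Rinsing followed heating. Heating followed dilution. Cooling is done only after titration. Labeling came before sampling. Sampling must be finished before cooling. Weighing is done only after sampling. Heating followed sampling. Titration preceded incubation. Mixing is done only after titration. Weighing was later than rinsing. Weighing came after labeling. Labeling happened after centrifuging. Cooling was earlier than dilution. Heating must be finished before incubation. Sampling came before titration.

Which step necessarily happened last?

incubation

Every other step has a chain of constraints placing it before incubation, so incubation is last.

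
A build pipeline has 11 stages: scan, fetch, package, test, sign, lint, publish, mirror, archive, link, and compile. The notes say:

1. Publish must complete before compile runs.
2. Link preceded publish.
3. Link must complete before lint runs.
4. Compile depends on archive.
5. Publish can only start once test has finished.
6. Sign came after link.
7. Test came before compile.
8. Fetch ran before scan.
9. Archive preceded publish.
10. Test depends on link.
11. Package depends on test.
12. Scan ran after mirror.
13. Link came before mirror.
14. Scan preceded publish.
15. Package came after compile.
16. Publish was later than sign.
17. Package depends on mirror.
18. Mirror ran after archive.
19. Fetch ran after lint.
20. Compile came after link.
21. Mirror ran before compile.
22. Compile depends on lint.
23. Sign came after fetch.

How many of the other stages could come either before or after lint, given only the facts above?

3

Forced before lint: link; forced after lint: compile, fetch, package, publish, scan, and sign.
That leaves archive, mirror, and test with no forced order relative to lint — 3.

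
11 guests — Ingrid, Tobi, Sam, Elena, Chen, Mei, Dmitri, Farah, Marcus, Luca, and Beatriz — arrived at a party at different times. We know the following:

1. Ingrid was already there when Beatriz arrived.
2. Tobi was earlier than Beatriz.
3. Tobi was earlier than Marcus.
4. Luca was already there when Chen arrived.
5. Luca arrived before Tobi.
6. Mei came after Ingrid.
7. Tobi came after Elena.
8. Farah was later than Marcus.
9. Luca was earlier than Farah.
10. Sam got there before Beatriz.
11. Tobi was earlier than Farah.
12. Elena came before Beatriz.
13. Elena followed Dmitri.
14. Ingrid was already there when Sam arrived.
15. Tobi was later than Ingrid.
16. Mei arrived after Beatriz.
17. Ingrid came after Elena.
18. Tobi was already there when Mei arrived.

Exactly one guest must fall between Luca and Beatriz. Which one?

Tobi

Tracing the constraints gives Luca → Tobi → Beatriz, so Tobi sits after Luca and before Beatriz.
No other guest is forced both after Luca and before Beatriz.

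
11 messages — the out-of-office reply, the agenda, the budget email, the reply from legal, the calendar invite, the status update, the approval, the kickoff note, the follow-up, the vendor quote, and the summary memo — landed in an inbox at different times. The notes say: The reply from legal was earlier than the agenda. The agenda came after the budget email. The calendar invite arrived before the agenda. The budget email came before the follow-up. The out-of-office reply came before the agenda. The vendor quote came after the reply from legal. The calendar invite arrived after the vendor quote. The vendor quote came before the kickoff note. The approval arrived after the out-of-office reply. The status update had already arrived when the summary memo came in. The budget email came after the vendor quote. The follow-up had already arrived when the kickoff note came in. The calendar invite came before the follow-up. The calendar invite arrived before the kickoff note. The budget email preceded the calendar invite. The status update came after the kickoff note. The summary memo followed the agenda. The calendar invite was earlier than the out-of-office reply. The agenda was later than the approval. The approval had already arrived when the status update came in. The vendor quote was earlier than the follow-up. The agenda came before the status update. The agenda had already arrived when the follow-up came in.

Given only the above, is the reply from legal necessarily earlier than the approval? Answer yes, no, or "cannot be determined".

yes

Chain the constraints: the reply from legal → the vendor quote → the calendar invite → the out-of-office reply → the approval. Each link is directly stated, so the reply from legal comes before the approval.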